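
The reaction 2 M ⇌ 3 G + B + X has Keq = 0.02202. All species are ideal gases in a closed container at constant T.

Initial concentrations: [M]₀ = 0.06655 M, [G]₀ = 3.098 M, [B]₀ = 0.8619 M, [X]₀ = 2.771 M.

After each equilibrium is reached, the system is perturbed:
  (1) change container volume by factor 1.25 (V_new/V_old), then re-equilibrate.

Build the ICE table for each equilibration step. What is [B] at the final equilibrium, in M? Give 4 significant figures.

Q₀ = 1.6034e+04 vs Keq = 0.02202 ⇒ Q>K, reverse
Step 1:
                  M         G         B         X
  Initial   0.06655     3.098    0.8619     2.771
  Change      1.574    -2.361   -0.7871   -0.7871
  Equil       1.641    0.7366   0.07477     1.984
  solve Keq expr → x = -0.7871; check Q = 0.02202
Then change container volume by factor 1.25 (V_new/V_old).
Step 2:
                  M         G         B         X
  Initial     1.313    0.5893   0.05981     1.587
  Change   -0.04104   0.06156   0.02052   0.02052
  Equil       1.272    0.6508   0.08034     1.608
  solve Keq expr → x = 0.02052; check Q = 0.02202

[B]_eq = 0.08034 M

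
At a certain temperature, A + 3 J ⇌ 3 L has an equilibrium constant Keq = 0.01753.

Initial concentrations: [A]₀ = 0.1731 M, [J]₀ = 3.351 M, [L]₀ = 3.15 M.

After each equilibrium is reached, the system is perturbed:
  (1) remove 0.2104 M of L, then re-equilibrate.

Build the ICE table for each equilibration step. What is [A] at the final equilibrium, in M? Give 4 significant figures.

[A]_eq = 0.7522 M

Q₀ = 4.799 vs Keq = 0.01753 ⇒ Q>K, reverse
Step 1:
                   A          J          L
  init        0.1731      3.351       3.15
  Δ           0.6287      1.886     -1.886
  eq          0.8018      5.237      1.264
  solve Keq expr → x = -0.6287; check Q = 0.01753
Then remove 0.2104 M of L.
Step 2:
                   A          J          L
  init        0.8018      5.237      1.053
  Δ         -0.04956    -0.1487     0.1487
  eq          0.7522      5.088      1.202
  solve Keq expr → x = 0.04956; check Q = 0.01753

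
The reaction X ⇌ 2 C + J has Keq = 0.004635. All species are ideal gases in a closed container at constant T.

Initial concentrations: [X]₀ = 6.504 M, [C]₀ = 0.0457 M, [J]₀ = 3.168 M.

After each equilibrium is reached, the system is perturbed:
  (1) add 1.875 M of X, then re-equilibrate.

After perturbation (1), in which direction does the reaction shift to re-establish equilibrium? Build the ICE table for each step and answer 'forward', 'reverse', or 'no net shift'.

Q₀ = 0.001017 vs Keq = 0.004635 ⇒ Q<K, forward
Step 1:
                   X          C          J
  Initial      6.504     0.0457      3.168
  Change    -0.02563    0.05127    0.02563
  Equil        6.478    0.09697      3.194
  solve Keq expr → x = 0.02563; check Q = 0.004635
Then add 1.875 M of X.
Step 2:
                   X          C          J
  Initial      8.353    0.09697      3.194
  Change   -0.006493    0.01299   0.006493
  Equil        8.347       0.11        3.2
  solve Keq expr → x = 0.006493; check Q = 0.004635

Direction: forward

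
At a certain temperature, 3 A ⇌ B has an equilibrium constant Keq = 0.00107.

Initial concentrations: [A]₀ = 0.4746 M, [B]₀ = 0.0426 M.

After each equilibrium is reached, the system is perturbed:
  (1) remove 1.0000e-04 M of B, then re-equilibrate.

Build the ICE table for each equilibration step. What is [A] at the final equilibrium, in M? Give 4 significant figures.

Q₀ = 0.3985 vs Keq = 0.00107 ⇒ Q>K, reverse
Step 1:
                   A          B
  Initial     0.4746     0.0426
  Change      0.1271   -0.04237
  Equil       0.6017 2.3309e-04
  solve Keq expr → x = -0.04237; check Q = 0.00107
Then remove 1.0000e-04 M of B.
Step 2:
                   A          B
  Initial     0.6017 1.3309e-04
  Change  -2.9896e-04 9.9653e-05
  Equil       0.6014 2.3274e-04
  solve Keq expr → x = 9.9653e-05; check Q = 0.00107

[A]_eq = 0.6014 M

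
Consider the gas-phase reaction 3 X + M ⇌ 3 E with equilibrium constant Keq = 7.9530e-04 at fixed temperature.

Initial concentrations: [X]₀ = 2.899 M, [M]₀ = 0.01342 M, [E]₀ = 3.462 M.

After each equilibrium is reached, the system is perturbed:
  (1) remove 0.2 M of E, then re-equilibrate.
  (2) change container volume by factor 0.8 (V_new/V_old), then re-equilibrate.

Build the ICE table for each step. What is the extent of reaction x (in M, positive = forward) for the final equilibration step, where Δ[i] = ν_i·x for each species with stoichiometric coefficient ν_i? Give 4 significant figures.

Q₀ = 126.9 vs Keq = 7.9530e-04 ⇒ Q>K, reverse
Step 1:
                   X          M          E
  Initial      2.899    0.01342      3.462
  Change       2.925     0.9749     -2.925
  Equil        5.824     0.9883     0.5374
  solve Keq expr → x = -0.9749; check Q = 7.9530e-04
Then remove 0.2 M of E.
Step 2:
                   X          M          E
  Initial      5.824     0.9883     0.3374
  Change     -0.1736   -0.05787     0.1736
  Equil         5.65     0.9304      0.511
  solve Keq expr → x = 0.05787; check Q = 7.9530e-04
Then change container volume by factor 0.8 (V_new/V_old).
Step 3:
                   X          M          E
  Initial      7.062      1.163     0.6388
  Change    -0.04241   -0.01414    0.04241
  Equil         7.02      1.149     0.6812
  solve Keq expr → x = 0.01414; check Q = 7.9530e-04

x = 0.01414 M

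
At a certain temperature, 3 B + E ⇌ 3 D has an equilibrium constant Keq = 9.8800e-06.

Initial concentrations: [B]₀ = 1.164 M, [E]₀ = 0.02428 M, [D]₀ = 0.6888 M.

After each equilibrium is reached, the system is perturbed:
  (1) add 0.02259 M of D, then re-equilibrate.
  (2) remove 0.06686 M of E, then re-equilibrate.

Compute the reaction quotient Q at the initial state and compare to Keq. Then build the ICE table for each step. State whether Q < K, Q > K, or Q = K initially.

Q₀ = 8.534; Q > K (proceeds reverse)

Q₀ = 8.534 vs Keq = 9.8800e-06 ⇒ Q>K, reverse
Step 1:
                    B           E           D
  I             1.164     0.02428      0.6888
  C            0.6642      0.2214     -0.6642
  E             1.828      0.2457     0.02457
  solve Keq expr → x = -0.2214; check Q = 9.8800e-06
Then add 0.02259 M of D.
Step 2:
                    B           E           D
  I             1.828      0.2457     0.04716
  C           0.02205    0.007349    -0.02205
  E              1.85       0.253     0.02511
  solve Keq expr → x = -0.007349; check Q = 9.8800e-06
Then remove 0.06686 M of E.
Step 3:
                    B           E           D
  I              1.85      0.1862     0.02511
  C           0.00238  7.9336e-04    -0.00238
  E             1.853       0.187     0.02273
  solve Keq expr → x = -7.9336e-04; check Q = 9.8800e-06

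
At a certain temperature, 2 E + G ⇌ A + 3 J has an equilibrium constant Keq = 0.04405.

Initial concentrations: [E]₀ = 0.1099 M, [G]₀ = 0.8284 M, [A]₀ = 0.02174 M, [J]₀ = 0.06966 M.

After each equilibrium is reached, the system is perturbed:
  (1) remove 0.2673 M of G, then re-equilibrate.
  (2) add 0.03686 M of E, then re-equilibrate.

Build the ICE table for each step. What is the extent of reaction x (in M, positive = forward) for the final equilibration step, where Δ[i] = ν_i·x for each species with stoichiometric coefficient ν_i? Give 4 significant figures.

x = 0.006935 M

Q₀ = 7.3447e-04 vs Keq = 0.04405 ⇒ Q<K, forward
Step 1:
                    E           G           A           J
  I            0.1099      0.8284     0.02174     0.06966
  C          -0.04857    -0.02429     0.02429     0.07286
  E           0.06133      0.8041     0.04603      0.1425
  solve Keq expr → x = 0.02429; check Q = 0.04405
Then remove 0.2673 M of G.
Step 2:
                    E           G           A           J
  I           0.06133      0.5368     0.04603      0.1425
  C          0.005325    0.002662   -0.002662   -0.007987
  E           0.06665      0.5395     0.04336      0.1345
  solve Keq expr → x = -0.002662; check Q = 0.04405
Then add 0.03686 M of E.
Step 3:
                    E           G           A           J
  I            0.1035      0.5395     0.04336      0.1345
  C          -0.01387   -0.006935    0.006935      0.0208
  E           0.08964      0.5325      0.0503      0.1553
  solve Keq expr → x = 0.006935; check Q = 0.04405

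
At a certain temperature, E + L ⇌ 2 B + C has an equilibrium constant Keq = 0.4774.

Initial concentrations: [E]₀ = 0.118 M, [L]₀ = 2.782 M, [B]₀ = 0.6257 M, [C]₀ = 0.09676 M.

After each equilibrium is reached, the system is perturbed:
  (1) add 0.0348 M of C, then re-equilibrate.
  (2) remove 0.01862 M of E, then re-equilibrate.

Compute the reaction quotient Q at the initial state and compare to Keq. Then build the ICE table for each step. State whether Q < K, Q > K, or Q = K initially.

Q₀ = 0.1154; Q < K (proceeds forward)

Q₀ = 0.1154 vs Keq = 0.4774 ⇒ Q<K, forward
Step 1:
                   E          L          B          C
  init         0.118      2.782     0.6257    0.09676
  Δ         -0.05495   -0.05495     0.1099    0.05495
  eq         0.06305      2.727     0.7356     0.1517
  solve Keq expr → x = 0.05495; check Q = 0.4774
Then add 0.0348 M of C.
Step 2:
                   E          L          B          C
  init       0.06305      2.727     0.7356     0.1865
  Δ         0.007856   0.007856   -0.01571  -0.007856
  eq         0.07091      2.735     0.7199     0.1787
  solve Keq expr → x = -0.007856; check Q = 0.4774
Then remove 0.01862 M of E.
Step 3:
                   E          L          B          C
  init       0.05229      2.735     0.7199     0.1787
  Δ          0.01043    0.01043   -0.02086   -0.01043
  eq         0.06272      2.745      0.699     0.1682
  solve Keq expr → x = -0.01043; check Q = 0.4774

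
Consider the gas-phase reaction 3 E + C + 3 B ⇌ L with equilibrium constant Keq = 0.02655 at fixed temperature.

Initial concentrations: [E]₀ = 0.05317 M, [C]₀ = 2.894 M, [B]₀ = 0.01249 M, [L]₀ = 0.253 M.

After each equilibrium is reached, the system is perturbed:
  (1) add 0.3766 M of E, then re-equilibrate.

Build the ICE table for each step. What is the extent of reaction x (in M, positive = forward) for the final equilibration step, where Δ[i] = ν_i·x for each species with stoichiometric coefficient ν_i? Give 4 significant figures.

x = 0.01818 M

Q₀ = 2.9849e+08 vs Keq = 0.02655 ⇒ Q>K, reverse
Step 1:
                  E         C         B         L
  Initial   0.05317     2.894   0.01249     0.253
  Change     0.7153    0.2384    0.7153   -0.2384
  Equil      0.7685     3.132    0.7278   0.01455
  solve Keq expr → x = -0.2384; check Q = 0.02655
Then add 0.3766 M of E.
Step 2:
                  E         C         B         L
  Initial     1.145     3.132    0.7278   0.01455
  Change   -0.05454  -0.01818  -0.05454   0.01818
  Equil       1.091     3.114    0.6733   0.03273
  solve Keq expr → x = 0.01818; check Q = 0.02655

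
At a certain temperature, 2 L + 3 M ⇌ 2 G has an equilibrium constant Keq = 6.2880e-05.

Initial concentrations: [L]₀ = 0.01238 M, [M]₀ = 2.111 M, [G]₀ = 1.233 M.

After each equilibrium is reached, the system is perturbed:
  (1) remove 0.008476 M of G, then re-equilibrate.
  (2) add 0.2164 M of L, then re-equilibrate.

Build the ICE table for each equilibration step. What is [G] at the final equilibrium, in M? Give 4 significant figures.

Q₀ = 1054 vs Keq = 6.2880e-05 ⇒ Q>K, reverse
Step 1:
                   L          M          G
  I          0.01238      2.111      1.233
  C            1.162      1.744     -1.162
  E            1.175      3.855    0.07051
  solve Keq expr → x = -0.5812; check Q = 6.2880e-05
Then remove 0.008476 M of G.
Step 2:
                   L          M          G
  I            1.175      3.855    0.06203
  C        -0.007699   -0.01155   0.007699
  E            1.167      3.843    0.06973
  solve Keq expr → x = 0.00385; check Q = 6.2880e-05
Then add 0.2164 M of L.
Step 3:
                   L          M          G
  I            1.384      3.843    0.06973
  C         -0.01167   -0.01751    0.01167
  E            1.372      3.826     0.0814
  solve Keq expr → x = 0.005836; check Q = 6.2880e-05

[G]_eq = 0.0814 M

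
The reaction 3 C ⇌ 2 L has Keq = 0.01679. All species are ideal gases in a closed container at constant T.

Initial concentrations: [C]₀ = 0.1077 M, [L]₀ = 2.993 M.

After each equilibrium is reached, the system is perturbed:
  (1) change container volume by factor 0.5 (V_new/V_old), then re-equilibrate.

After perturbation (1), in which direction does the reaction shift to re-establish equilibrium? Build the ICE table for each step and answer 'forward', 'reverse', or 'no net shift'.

Q₀ = 7171 vs Keq = 0.01679 ⇒ Q>K, reverse
Step 1:
                  C         L
  I          0.1077     2.993
  C           3.278    -2.186
  E           3.386    0.8074
  solve Keq expr → x = -1.093; check Q = 0.01679
Then change container volume by factor 0.5 (V_new/V_old).
Step 2:
                  C         L
  I           6.772     1.615
  C         -0.5758    0.3839
  E           6.196     1.999
  solve Keq expr → x = 0.1919; check Q = 0.01679

Direction: forward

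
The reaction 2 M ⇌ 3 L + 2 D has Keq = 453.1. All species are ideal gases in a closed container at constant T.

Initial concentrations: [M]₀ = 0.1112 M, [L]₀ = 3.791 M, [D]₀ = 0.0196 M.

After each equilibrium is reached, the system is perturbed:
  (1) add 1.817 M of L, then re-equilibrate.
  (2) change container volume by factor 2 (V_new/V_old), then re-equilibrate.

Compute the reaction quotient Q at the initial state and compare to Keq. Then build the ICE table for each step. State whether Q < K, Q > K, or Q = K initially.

Q₀ = 1.693 vs Keq = 453.1 ⇒ Q<K, forward
Step 1:
                    M           L           D
  init         0.1112       3.791      0.0196
  Δ          -0.07639      0.1146     0.07639
  eq          0.03481       3.906     0.09599
  solve Keq expr → x = 0.0382; check Q = 453.1
Then add 1.817 M of L.
Step 2:
                    M           L           D
  init        0.03481       5.723     0.09599
  Δ           0.01619    -0.02428    -0.01619
  eq            0.051       5.698      0.0798
  solve Keq expr → x = -0.008095; check Q = 453.1
Then change container volume by factor 2 (V_new/V_old).
Step 3:
                    M           L           D
  init         0.0255       2.849      0.0399
  Δ          -0.01334     0.02001     0.01334
  eq          0.01216       2.869     0.05324
  solve Keq expr → x = 0.006671; check Q = 453.1

Q₀ = 1.693; Q < K (proceeds forward)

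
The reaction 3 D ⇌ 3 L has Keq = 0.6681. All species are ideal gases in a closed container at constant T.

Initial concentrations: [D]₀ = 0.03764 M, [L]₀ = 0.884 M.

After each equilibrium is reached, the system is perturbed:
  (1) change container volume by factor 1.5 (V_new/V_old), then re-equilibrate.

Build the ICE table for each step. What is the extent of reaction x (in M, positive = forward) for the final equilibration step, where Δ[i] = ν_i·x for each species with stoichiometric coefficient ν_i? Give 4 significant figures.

x = 0 M

Q₀ = 1.2954e+04 vs Keq = 0.6681 ⇒ Q>K, reverse
Step 1:
                    D           L
  init        0.03764       0.884
  Δ            0.4541     -0.4541
  eq           0.4917      0.4299
  solve Keq expr → x = -0.1514; check Q = 0.6681
Then change container volume by factor 1.5 (V_new/V_old).
Step 2:
                    D           L
  init         0.3278      0.2866
  Δ                 0           0
  eq           0.3278      0.2866
  solve Keq expr → x = 0; check Q = 0.6681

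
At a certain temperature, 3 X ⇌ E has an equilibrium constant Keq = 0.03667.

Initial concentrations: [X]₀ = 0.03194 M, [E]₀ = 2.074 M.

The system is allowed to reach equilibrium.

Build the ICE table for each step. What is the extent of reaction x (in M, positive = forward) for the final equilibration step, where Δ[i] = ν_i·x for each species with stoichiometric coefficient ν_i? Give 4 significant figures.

Q₀ = 6.3651e+04 vs Keq = 0.03667 ⇒ Q>K, reverse
Step 1:
                  X         E
  init      0.03194     2.074
  Δ           3.038    -1.013
  eq           3.07     1.061
  solve Keq expr → x = -1.013; check Q = 0.03667

x = -1.013 M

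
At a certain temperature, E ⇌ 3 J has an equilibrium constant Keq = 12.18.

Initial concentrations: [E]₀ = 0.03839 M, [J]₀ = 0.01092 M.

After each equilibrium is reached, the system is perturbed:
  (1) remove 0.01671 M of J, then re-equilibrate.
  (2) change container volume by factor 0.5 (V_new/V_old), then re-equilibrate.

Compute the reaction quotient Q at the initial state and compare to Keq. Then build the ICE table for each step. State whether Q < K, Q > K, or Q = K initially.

Q₀ = 3.3920e-05 vs Keq = 12.18 ⇒ Q<K, forward
Step 1:
                   E          J
  init       0.03839    0.01092
  Δ         -0.03823     0.1147
  eq      1.6268e-04     0.1256
  solve Keq expr → x = 0.03823; check Q = 12.18
Then remove 0.01671 M of J.
Step 2:
                   E          J
  init    1.6268e-04     0.1089
  Δ       -5.6182e-05 1.6854e-04
  eq      1.0650e-04     0.1091
  solve Keq expr → x = 5.6182e-05; check Q = 12.18
Then change container volume by factor 0.5 (V_new/V_old).
Step 3:
                   E          J
  init    2.1300e-04     0.2181
  Δ       6.1748e-04  -0.001852
  eq      8.3049e-04     0.2163
  solve Keq expr → x = -6.1748e-04; check Q = 12.18

Q₀ = 3.3920e-05; Q < K (proceeds forward)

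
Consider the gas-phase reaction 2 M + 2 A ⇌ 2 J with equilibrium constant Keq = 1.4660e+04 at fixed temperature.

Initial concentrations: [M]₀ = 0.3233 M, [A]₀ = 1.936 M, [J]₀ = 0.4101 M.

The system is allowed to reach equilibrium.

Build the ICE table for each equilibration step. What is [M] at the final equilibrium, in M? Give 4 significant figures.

Q₀ = 0.4293 vs Keq = 1.4660e+04 ⇒ Q<K, forward
Step 1:
                    M           A           J
  I            0.3233       1.936      0.4101
  C           -0.3196     -0.3196      0.3196
  E          0.003728       1.616      0.7297
  solve Keq expr → x = 0.1598; check Q = 1.4660e+04

[M]_eq = 0.003728 M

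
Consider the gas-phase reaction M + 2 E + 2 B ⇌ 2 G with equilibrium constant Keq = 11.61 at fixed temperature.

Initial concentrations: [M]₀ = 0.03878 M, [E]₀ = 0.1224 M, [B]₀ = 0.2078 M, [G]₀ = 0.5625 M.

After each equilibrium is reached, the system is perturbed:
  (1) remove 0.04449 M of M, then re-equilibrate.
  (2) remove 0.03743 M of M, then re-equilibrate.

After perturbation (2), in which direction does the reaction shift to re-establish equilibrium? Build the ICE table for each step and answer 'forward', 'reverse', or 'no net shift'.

Q₀ = 1.2612e+04 vs Keq = 11.61 ⇒ Q>K, reverse
Step 1:
                  M         E         B         G
  Initial   0.03878    0.1224    0.2078    0.5625
  Change     0.1399    0.2799    0.2799   -0.2799
  Equil      0.1787    0.4023    0.4877    0.2826
  solve Keq expr → x = -0.1399; check Q = 11.61
Then remove 0.04449 M of M.
Step 2:
                  M         E         B         G
  Initial    0.1342    0.4023    0.4877    0.2826
  Change   0.007222   0.01444   0.01444  -0.01444
  Equil      0.1415    0.4167    0.5021    0.2682
  solve Keq expr → x = -0.007222; check Q = 11.61
Then remove 0.03743 M of M.
Step 3:
                  M         E         B         G
  Initial     0.104    0.4167    0.5021    0.2682
  Change   0.007333   0.01467   0.01467  -0.01467
  Equil      0.1114    0.4314    0.5168    0.2535
  solve Keq expr → x = -0.007333; check Q = 11.61

Direction: reverse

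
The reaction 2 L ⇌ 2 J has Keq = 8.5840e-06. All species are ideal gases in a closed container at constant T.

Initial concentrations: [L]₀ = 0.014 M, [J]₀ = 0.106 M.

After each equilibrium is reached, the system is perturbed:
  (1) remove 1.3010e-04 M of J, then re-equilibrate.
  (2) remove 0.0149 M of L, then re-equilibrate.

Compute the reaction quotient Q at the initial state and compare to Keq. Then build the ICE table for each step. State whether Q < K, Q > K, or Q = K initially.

Q₀ = 57.33 vs Keq = 8.5840e-06 ⇒ Q>K, reverse
Step 1:
                  L         J
  Initial     0.014     0.106
  Change     0.1056   -0.1056
  Equil      0.1196 3.5055e-04
  solve Keq expr → x = -0.05282; check Q = 8.5840e-06
Then remove 1.3010e-04 M of J.
Step 2:
                  L         J
  Initial    0.1196 2.2045e-04
  Change  -1.2972e-04 1.2972e-04
  Equil      0.1195 3.5017e-04
  solve Keq expr → x = 6.4860e-05; check Q = 8.5840e-06
Then remove 0.0149 M of L.
Step 3:
                  L         J
  Initial    0.1046 3.5017e-04
  Change  4.3527e-05 -4.3527e-05
  Equil      0.1047 3.0665e-04
  solve Keq expr → x = -2.1764e-05; check Q = 8.5840e-06

Q₀ = 57.33; Q > K (proceeds reverse)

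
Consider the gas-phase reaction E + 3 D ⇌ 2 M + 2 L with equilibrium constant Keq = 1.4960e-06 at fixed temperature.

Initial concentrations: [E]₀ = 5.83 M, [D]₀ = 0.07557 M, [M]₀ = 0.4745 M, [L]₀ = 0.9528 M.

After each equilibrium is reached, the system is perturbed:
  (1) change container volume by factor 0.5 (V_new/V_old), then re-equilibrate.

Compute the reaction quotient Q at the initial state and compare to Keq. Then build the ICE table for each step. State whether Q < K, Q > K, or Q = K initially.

Q₀ = 81.24 vs Keq = 1.4960e-06 ⇒ Q>K, reverse
Step 1:
                  E         D         M         L
  I            5.83   0.07557    0.4745    0.9528
  C          0.2351    0.7053   -0.4702   -0.4702
  E           6.065    0.7809  0.004307    0.4826
  solve Keq expr → x = -0.2351; check Q = 1.4960e-06
Then change container volume by factor 0.5 (V_new/V_old).
Step 2:
                  E         D         M         L
  I           12.13     1.562  0.008614    0.9652
  C               0         0         0         0
  E           12.13     1.562  0.008614    0.9652
  solve Keq expr → x = 0; check Q = 1.4960e-06

Q₀ = 81.24; Q > K (proceeds reverse)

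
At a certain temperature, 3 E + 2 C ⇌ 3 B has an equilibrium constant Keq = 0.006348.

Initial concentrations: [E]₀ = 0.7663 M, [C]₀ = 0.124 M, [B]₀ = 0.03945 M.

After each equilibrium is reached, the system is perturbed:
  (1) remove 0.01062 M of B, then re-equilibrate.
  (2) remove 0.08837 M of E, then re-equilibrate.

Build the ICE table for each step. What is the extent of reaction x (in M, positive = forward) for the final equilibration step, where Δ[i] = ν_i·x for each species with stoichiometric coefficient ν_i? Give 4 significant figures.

x = -0.001149 M

Q₀ = 0.008874 vs Keq = 0.006348 ⇒ Q>K, reverse
Step 1:
                   E          C          B
  Initial     0.7663      0.124    0.03945
  Change    0.003554   0.002369  -0.003554
  Equil       0.7699     0.1264     0.0359
  solve Keq expr → x = -0.001185; check Q = 0.006348
Then remove 0.01062 M of B.
Step 2:
                   E          C          B
  Initial     0.7699     0.1264    0.02528
  Change   -0.009058  -0.006039   0.009058
  Equil       0.7608     0.1203    0.03433
  solve Keq expr → x = 0.003019; check Q = 0.006348
Then remove 0.08837 M of E.
Step 3:
                   E          C          B
  Initial     0.6724     0.1203    0.03433
  Change    0.003446   0.002297  -0.003446
  Equil       0.6759     0.1226    0.03089
  solve Keq expr → x = -0.001149; check Q = 0.006348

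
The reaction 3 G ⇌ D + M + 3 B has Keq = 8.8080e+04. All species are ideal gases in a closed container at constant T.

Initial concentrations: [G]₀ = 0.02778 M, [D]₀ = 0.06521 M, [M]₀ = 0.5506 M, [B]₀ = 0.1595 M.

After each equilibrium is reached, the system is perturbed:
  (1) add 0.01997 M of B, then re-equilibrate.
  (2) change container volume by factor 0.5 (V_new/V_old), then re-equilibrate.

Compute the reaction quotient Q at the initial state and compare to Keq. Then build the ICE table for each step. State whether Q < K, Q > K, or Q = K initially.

Q₀ = 6.796; Q < K (proceeds forward)

Q₀ = 6.796 vs Keq = 8.8080e+04 ⇒ Q<K, forward
Step 1:
                  G         D         M         B
  init      0.02778   0.06521    0.5506    0.1595
  Δ        -0.02634  0.008778  0.008778   0.02634
  eq       0.001445   0.07399    0.5594    0.1858
  solve Keq expr → x = 0.008778; check Q = 8.8080e+04
Then add 0.01997 M of B.
Step 2:
                  G         D         M         B
  init     0.001445   0.07399    0.5594    0.2058
  Δ       1.5364e-04 -5.1214e-05 -5.1214e-05 -1.5364e-04
  eq       0.001598   0.07394    0.5593    0.2057
  solve Keq expr → x = -5.1214e-05; check Q = 8.8080e+04
Then change container volume by factor 0.5 (V_new/V_old).
Step 3:
                  G         D         M         B
  init     0.003197    0.1479     1.119    0.4113
  Δ        0.001847 -6.1569e-04 -6.1569e-04 -0.001847
  eq       0.005044    0.1473     1.118    0.4095
  solve Keq expr → x = -6.1569e-04; check Q = 8.8080e+04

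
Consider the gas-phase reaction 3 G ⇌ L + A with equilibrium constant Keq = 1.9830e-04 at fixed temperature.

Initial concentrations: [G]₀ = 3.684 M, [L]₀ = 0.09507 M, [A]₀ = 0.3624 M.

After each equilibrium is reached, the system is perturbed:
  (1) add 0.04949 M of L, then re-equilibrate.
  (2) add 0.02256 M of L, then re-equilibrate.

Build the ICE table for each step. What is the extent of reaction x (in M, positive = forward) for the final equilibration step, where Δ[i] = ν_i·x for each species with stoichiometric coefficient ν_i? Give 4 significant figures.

x = -0.01728 M

Q₀ = 6.8909e-04 vs Keq = 1.9830e-04 ⇒ Q>K, reverse
Step 1:
                    G           L           A
  I             3.684     0.09507      0.3624
  C            0.1732    -0.05772    -0.05772
  E             3.857     0.03735      0.3047
  solve Keq expr → x = -0.05772; check Q = 1.9830e-04
Then add 0.04949 M of L.
Step 2:
                    G           L           A
  I             3.857     0.08684      0.3047
  C            0.1193    -0.03977    -0.03977
  E             3.976     0.04707      0.2649
  solve Keq expr → x = -0.03977; check Q = 1.9830e-04
Then add 0.02256 M of L.
Step 3:
                    G           L           A
  I             3.976     0.06963      0.2649
  C           0.05184    -0.01728    -0.01728
  E             4.028     0.05235      0.2476
  solve Keq expr → x = -0.01728; check Q = 1.9830e-04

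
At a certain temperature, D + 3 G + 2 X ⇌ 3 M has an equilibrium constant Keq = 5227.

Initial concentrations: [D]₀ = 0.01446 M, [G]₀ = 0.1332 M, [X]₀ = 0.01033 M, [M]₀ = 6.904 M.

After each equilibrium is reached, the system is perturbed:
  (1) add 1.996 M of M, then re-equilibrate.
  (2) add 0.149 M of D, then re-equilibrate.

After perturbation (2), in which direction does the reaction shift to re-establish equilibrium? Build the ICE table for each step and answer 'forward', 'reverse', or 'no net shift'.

Direction: forward

Q₀ = 9.0244e+10 vs Keq = 5227 ⇒ Q>K, reverse
Step 1:
                  D         G         X         M
  I         0.01446    0.1332   0.01033     6.904
  C          0.2473     0.742    0.4947    -0.742
  E          0.2618    0.8752     0.505     6.162
  solve Keq expr → x = -0.2473; check Q = 5227
Then add 1.996 M of M.
Step 2:
                  D         G         X         M
  I          0.2618    0.8752     0.505     8.158
  C          0.0388    0.1164    0.0776   -0.1164
  E          0.3006    0.9916    0.5826     8.042
  solve Keq expr → x = -0.0388; check Q = 5227
Then add 0.149 M of D.
Step 3:
                  D         G         X         M
  I          0.4496    0.9916    0.5826     8.042
  C        -0.02026  -0.06077  -0.04052   0.06077
  E          0.4293    0.9308    0.5421     8.102
  solve Keq expr → x = 0.02026; check Q = 5227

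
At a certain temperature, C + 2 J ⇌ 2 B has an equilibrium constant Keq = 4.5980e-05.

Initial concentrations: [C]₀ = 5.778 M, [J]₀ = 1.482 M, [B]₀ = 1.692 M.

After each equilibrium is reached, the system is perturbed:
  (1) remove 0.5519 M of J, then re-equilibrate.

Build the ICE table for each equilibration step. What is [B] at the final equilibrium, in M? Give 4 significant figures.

Q₀ = 0.2256 vs Keq = 4.5980e-05 ⇒ Q>K, reverse
Step 1:
                  C         J         B
  Initial     5.778     1.482     1.692
  Change     0.8188     1.638    -1.638
  Equil       6.597      3.12   0.05433
  solve Keq expr → x = -0.8188; check Q = 4.5980e-05
Then remove 0.5519 M of J.
Step 2:
                  C         J         B
  Initial     6.597     2.568   0.05433
  Change   0.004716  0.009432 -0.009432
  Equil       6.602     2.577    0.0449
  solve Keq expr → x = -0.004716; check Q = 4.5980e-05

[B]_eq = 0.0449 M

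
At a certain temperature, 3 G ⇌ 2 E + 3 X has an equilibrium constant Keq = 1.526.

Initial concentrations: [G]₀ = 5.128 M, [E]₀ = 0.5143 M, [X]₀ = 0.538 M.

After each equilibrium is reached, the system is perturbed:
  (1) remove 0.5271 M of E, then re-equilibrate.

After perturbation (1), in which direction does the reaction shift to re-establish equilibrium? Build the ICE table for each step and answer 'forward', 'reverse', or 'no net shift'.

Q₀ = 3.0545e-04 vs Keq = 1.526 ⇒ Q<K, forward
Step 1:
                  G         E         X
  I           5.128    0.5143     0.538
  C          -1.938     1.292     1.938
  E            3.19     1.806     2.476
  solve Keq expr → x = 0.646; check Q = 1.526
Then remove 0.5271 M of E.
Step 2:
                  G         E         X
  I            3.19     1.279     2.476
  C         -0.2211    0.1474    0.2211
  E           2.969     1.427     2.697
  solve Keq expr → x = 0.07369; check Q = 1.526

Direction: forward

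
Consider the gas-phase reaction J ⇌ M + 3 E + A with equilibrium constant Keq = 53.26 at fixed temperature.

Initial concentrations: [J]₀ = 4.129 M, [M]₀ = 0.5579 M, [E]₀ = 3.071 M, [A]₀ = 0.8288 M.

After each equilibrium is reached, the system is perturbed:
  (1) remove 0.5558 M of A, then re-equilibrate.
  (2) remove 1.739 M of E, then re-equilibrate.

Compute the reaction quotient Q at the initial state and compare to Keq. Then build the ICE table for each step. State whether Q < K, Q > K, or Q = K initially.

Q₀ = 3.243; Q < K (proceeds forward)

Q₀ = 3.243 vs Keq = 53.26 ⇒ Q<K, forward
Step 1:
                   J          M          E          A
  init         4.129     0.5579      3.071     0.8288
  Δ          -0.5954     0.5954      1.786     0.5954
  eq           3.534      1.153      4.857      1.424
  solve Keq expr → x = 0.5954; check Q = 53.26
Then remove 0.5558 M of A.
Step 2:
                   J          M          E          A
  init         3.534      1.153      4.857     0.8684
  Δ          -0.1245     0.1245     0.3736     0.1245
  eq           3.409      1.278      5.231     0.9929
  solve Keq expr → x = 0.1245; check Q = 53.26
Then remove 1.739 M of E.
Step 3:
                   J          M          E          A
  init         3.409      1.278      3.492     0.9929
  Δ          -0.2888     0.2888     0.8663     0.2888
  eq            3.12      1.567      4.358      1.282
  solve Keq expr → x = 0.2888; check Q = 53.26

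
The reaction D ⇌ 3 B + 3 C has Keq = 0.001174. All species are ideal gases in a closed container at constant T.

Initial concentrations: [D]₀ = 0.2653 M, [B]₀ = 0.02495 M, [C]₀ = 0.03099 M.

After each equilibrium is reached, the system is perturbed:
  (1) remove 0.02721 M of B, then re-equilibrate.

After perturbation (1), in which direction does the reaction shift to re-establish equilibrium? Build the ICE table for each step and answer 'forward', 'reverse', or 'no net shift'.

Q₀ = 1.7424e-09 vs Keq = 0.001174 ⇒ Q<K, forward
Step 1:
                    D           B           C
  I            0.2653     0.02495     0.03099
  C          -0.07294      0.2188      0.2188
  E            0.1924      0.2438      0.2498
  solve Keq expr → x = 0.07294; check Q = 0.001174
Then remove 0.02721 M of B.
Step 2:
                    D           B           C
  I            0.1924      0.2166      0.2498
  C         -0.004399      0.0132      0.0132
  E             0.188      0.2298       0.263
  solve Keq expr → x = 0.004399; check Q = 0.001174

Direction: forward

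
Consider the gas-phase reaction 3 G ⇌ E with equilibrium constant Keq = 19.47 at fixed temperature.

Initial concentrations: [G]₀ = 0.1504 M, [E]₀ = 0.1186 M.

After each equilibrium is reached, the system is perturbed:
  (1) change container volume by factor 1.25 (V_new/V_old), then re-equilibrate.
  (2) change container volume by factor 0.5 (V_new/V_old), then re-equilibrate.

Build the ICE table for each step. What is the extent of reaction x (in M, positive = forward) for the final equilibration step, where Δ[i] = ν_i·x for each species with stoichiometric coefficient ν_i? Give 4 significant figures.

Q₀ = 34.86 vs Keq = 19.47 ⇒ Q>K, reverse
Step 1:
                   G          E
  init        0.1504     0.1186
  Δ          0.02741  -0.009138
  eq          0.1778     0.1095
  solve Keq expr → x = -0.009138; check Q = 19.47
Then change container volume by factor 1.25 (V_new/V_old).
Step 2:
                   G          E
  init        0.1423    0.08757
  Δ          0.01878  -0.006262
  eq           0.161    0.08131
  solve Keq expr → x = -0.006262; check Q = 19.47
Then change container volume by factor 0.5 (V_new/V_old).
Step 3:
                   G          E
  init        0.3221     0.1626
  Δ          -0.1055    0.03517
  eq          0.2166     0.1978
  solve Keq expr → x = 0.03517; check Q = 19.47

x = 0.03517 M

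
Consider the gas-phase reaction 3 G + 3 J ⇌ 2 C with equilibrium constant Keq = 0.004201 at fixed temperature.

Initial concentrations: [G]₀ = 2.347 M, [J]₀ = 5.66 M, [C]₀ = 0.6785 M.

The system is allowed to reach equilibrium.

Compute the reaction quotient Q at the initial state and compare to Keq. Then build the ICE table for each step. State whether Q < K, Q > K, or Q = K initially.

Q₀ = 1.9639e-04; Q < K (proceeds forward)

Q₀ = 1.9639e-04 vs Keq = 0.004201 ⇒ Q<K, forward
Step 1:
                   G          J          C
  I            2.347       5.66     0.6785
  C          -0.8531    -0.8531     0.5687
  E            1.494      4.807      1.247
  solve Keq expr → x = 0.2844; check Q = 0.004201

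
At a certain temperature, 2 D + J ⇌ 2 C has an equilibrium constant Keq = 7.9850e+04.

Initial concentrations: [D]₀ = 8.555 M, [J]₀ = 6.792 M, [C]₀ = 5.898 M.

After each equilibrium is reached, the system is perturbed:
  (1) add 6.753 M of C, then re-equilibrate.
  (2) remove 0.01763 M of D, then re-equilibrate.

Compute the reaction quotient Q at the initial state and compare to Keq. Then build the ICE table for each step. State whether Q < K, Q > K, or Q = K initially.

Q₀ = 0.06998; Q < K (proceeds forward)

Q₀ = 0.06998 vs Keq = 7.9850e+04 ⇒ Q<K, forward
Step 1:
                   D          J          C
  init         8.555      6.792      5.898
  Δ           -8.523     -4.261      8.523
  eq         0.03208      2.531      14.42
  solve Keq expr → x = 4.261; check Q = 7.9850e+04
Then add 6.753 M of C.
Step 2:
                   D          J          C
  init       0.03208      2.531      21.17
  Δ          0.01492    0.00746   -0.01492
  eq           0.047      2.538      21.16
  solve Keq expr → x = -0.00746; check Q = 7.9850e+04
Then remove 0.01763 M of D.
Step 3:
                   D          J          C
  init       0.02937      2.538      21.16
  Δ          0.01751   0.008755   -0.01751
  eq         0.04688      2.547      21.14
  solve Keq expr → x = -0.008755; check Q = 7.9850e+04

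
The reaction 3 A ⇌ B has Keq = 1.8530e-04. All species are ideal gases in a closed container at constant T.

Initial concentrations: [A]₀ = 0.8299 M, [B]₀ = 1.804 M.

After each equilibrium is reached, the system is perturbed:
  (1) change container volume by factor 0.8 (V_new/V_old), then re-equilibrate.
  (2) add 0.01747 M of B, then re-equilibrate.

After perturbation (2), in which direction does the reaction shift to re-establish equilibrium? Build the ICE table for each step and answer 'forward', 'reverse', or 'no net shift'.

Q₀ = 3.156 vs Keq = 1.8530e-04 ⇒ Q>K, reverse
Step 1:
                  A         B
  I          0.8299     1.804
  C           5.285    -1.762
  E           6.115   0.04237
  solve Keq expr → x = -1.762; check Q = 1.8530e-04
Then change container volume by factor 0.8 (V_new/V_old).
Step 2:
                  A         B
  I           7.644   0.05296
  C        -0.08151   0.02717
  E           7.562   0.08013
  solve Keq expr → x = 0.02717; check Q = 1.8530e-04
Then add 0.01747 M of B.
Step 3:
                  A         B
  I           7.562    0.0976
  C         0.04782  -0.01594
  E            7.61   0.08166
  solve Keq expr → x = -0.01594; check Q = 1.8530e-04

Direction: reverse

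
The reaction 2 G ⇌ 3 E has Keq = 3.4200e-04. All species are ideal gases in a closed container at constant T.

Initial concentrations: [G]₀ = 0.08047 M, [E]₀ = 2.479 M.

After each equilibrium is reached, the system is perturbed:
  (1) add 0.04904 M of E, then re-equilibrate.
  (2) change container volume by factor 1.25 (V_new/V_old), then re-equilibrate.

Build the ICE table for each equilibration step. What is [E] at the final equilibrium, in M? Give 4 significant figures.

[E]_eq = 0.08566 M

Q₀ = 2353 vs Keq = 3.4200e-04 ⇒ Q>K, reverse
Step 1:
                    G           E
  Initial     0.08047       2.479
  Change        1.587      -2.381
  Equil         1.668     0.09834
  solve Keq expr → x = -0.7936; check Q = 3.4200e-04
Then add 0.04904 M of E.
Step 2:
                    G           E
  Initial       1.668      0.1474
  Change      0.03186    -0.04779
  Equil         1.699     0.09959
  solve Keq expr → x = -0.01593; check Q = 3.4200e-04
Then change container volume by factor 1.25 (V_new/V_old).
Step 3:
                    G           E
  Initial        1.36     0.07967
  Change    -0.003989    0.005984
  Equil         1.356     0.08566
  solve Keq expr → x = 0.001995; check Q = 3.4200e-04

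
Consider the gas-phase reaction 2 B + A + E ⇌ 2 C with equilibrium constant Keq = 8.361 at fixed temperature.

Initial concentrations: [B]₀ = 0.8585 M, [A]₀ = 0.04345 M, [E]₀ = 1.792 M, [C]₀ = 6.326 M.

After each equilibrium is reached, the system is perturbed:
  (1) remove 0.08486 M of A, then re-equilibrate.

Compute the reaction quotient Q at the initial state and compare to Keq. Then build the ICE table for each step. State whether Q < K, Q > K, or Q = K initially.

Q₀ = 697.3 vs Keq = 8.361 ⇒ Q>K, reverse
Step 1:
                   B          A          E          C
  init        0.8585    0.04345      1.792      6.326
  Δ           0.9106     0.4553     0.4553    -0.9106
  eq           1.769     0.4987      2.247      5.415
  solve Keq expr → x = -0.4553; check Q = 8.361
Then remove 0.08486 M of A.
Step 2:
                   B          A          E          C
  init         1.769     0.4139      2.247      5.415
  Δ          0.06509    0.03254    0.03254   -0.06509
  eq           1.834     0.4464       2.28       5.35
  solve Keq expr → x = -0.03254; check Q = 8.361

Q₀ = 697.3; Q > K (proceeds reverse)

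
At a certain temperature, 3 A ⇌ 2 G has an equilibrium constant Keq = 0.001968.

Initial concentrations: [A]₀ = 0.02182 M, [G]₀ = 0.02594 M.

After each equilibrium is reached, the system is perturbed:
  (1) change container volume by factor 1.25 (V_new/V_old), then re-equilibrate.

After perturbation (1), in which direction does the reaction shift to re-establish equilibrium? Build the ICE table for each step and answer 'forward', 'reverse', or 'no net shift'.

Direction: reverse

Q₀ = 64.77 vs Keq = 0.001968 ⇒ Q>K, reverse
Step 1:
                   A          G
  I          0.02182    0.02594
  C          0.03794   -0.02529
  E          0.05976 6.4805e-04
  solve Keq expr → x = -0.01265; check Q = 0.001968
Then change container volume by factor 1.25 (V_new/V_old).
Step 2:
                   A          G
  I          0.04781 5.1844e-04
  C       8.0345e-05 -5.3563e-05
  E          0.04789 4.6487e-04
  solve Keq expr → x = -2.6782e-05; check Q = 0.001968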